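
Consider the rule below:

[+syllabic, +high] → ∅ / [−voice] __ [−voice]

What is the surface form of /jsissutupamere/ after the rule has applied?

jssstpamere

/i/ is a high vowel flanked by voiceless consonants /s/ and /s/, so it deletes.
/u/ is a high vowel flanked by voiceless consonants /s/ and /t/, so it deletes.
/u/ is a high vowel flanked by voiceless consonants /t/ and /p/, so it deletes.
Surface form: [jssstpamere].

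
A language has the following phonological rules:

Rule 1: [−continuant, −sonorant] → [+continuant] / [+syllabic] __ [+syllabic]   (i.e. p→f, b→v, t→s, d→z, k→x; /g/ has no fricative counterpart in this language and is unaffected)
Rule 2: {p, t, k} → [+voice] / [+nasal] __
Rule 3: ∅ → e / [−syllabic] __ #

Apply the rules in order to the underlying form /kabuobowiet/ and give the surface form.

kavuovowiete

Rule 1 (intervocalic spirantization): /b/ is a stop between vowels /a/ and /u/, so it spirantizes to the fricative [v]. /b/ is a stop between vowels /o/ and /o/, so it spirantizes to the fricative [v]. /kabuobowiet/ → kavuovowiet.
Rule 2 (post-nasal voicing): no segment meets the environment; /kavuovowiet/ is unchanged.
Rule 3 (final e-epenthesis): the form ends in the consonant /t/, so [e] is inserted word-finally. /kavuovowiet/ → kavuovowiete.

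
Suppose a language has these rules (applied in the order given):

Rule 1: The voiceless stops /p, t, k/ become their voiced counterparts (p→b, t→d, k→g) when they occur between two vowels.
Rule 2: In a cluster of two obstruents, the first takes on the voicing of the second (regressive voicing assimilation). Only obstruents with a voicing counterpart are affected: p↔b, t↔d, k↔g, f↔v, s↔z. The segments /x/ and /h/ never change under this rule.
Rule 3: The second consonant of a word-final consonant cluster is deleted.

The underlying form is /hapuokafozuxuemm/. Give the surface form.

habuogafozuxuem

Rule 1 (intervocalic voicing): /p/ is a voiceless stop between vowels /a/ and /u/, so it voices to [b]. /k/ is a voiceless stop between vowels /o/ and /a/, so it voices to [g]. /hapuokafozuxuemm/ → habuogafozuxuemm.
Rule 2 (regressive voicing assimilation): no segment meets the environment; /habuogafozuxuemm/ is unchanged.
Rule 3 (final cluster simplification): /m/ is the second consonant of a word-final cluster /mm/, so it deletes. /habuogafozuxuemm/ → habuogafozuxuem.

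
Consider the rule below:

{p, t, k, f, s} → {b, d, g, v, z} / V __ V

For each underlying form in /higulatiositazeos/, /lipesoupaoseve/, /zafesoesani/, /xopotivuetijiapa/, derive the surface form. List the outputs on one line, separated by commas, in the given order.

higuladiozidazeos, libezoubaozeve, zavezoezani, xobodivuedijiaba

/higulatiositazeos/: /t/ is a voiceless obstruent between vowels /a/ and /i/, so it voices to [d]. /s/ is a voiceless obstruent between vowels /o/ and /i/, so it voices to [z]. /t/ is a voiceless obstruent between vowels /i/ and /a/, so it voices to [d]. → [higuladiozidazeos].
/lipesoupaoseve/: /p/ is a voiceless obstruent between vowels /i/ and /e/, so it voices to [b]. /s/ is a voiceless obstruent between vowels /e/ and /o/, so it voices to [z]. /p/ is a voiceless obstruent between vowels /u/ and /a/, so it voices to [b]. /s/ is a voiceless obstruent between vowels /o/ and /e/, so it voices to [z]. → [libezoubaozeve].
/zafesoesani/: /f/ is a voiceless obstruent between vowels /a/ and /e/, so it voices to [v]. /s/ is a voiceless obstruent between vowels /e/ and /o/, so it voices to [z]. /s/ is a voiceless obstruent between vowels /e/ and /a/, so it voices to [z]. → [zavezoezani].
/xopotivuetijiapa/: /p/ is a voiceless obstruent between vowels /o/ and /o/, so it voices to [b]. /t/ is a voiceless obstruent between vowels /o/ and /i/, so it voices to [d]. /t/ is a voiceless obstruent between vowels /e/ and /i/, so it voices to [d]. /p/ is a voiceless obstruent between vowels /a/ and /a/, so it voices to [b]. → [xobodivuedijiaba].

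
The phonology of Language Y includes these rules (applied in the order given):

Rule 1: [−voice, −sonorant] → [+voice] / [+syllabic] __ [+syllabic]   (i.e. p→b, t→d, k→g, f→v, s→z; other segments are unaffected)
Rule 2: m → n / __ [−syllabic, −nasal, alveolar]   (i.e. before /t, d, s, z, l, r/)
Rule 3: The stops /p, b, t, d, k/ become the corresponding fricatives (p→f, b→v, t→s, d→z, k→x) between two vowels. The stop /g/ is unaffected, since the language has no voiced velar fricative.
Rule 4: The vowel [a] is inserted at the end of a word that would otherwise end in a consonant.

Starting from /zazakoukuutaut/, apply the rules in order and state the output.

Rule 1 (intervocalic voicing): /k/ is a voiceless obstruent between vowels /a/ and /o/, so it voices to [g]. /k/ is a voiceless obstruent between vowels /u/ and /u/, so it voices to [g]. /t/ is a voiceless obstruent between vowels /u/ and /a/, so it voices to [d]. /zazakoukuutaut/ → zazagouguudaut.
Rule 2 (nasal place assimilation): no segment meets the environment; /zazagouguudaut/ is unchanged.
Rule 3 (intervocalic spirantization): /d/ is a stop between vowels /u/ and /a/, so it spirantizes to the fricative [z]. /zazagouguudaut/ → zazagouguuzaut.
Rule 4 (final a-epenthesis): the form ends in the consonant /t/, so [a] is inserted word-finally. /zazagouguuzaut/ → zazagouguuzauta.

zazagouguuzauta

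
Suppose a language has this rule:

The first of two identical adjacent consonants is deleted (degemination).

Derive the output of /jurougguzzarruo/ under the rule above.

/gg/ is a geminate; the first /g/ deletes.
/zz/ is a geminate; the first /z/ deletes.
/rr/ is a geminate; the first /r/ deletes.
The other instances of /j/, /r/, /g/, /z/ do not occur in the required environment and remain unchanged.
Surface form: [jurouguzaruo].

jurouguzaruo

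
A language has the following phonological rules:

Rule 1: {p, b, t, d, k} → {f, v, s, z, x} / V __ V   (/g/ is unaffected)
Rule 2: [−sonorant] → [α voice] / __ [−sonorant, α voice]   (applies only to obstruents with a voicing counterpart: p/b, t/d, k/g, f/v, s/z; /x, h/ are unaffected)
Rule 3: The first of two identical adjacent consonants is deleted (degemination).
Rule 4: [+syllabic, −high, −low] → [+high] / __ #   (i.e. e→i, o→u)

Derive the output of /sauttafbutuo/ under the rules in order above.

sautavbusuu

Rule 1 (intervocalic spirantization): /t/ is a stop between vowels /u/ and /u/, so it spirantizes to the fricative [s]. /sauttafbutuo/ → sauttafbusuo.
Rule 2 (regressive voicing assimilation): /f/ precedes the voiced obstruent /b/, so it voices to [v] by assimilation. /sauttafbusuo/ → sauttavbusuo.
Rule 3 (degemination): /tt/ is a geminate; the first /t/ deletes. /sauttavbusuo/ → sautavbusuo.
Rule 4 (final vowel raising): /o/ is a mid vowel in word-final position, so it raises to [u]. /sautavbusuo/ → sautavbusuu.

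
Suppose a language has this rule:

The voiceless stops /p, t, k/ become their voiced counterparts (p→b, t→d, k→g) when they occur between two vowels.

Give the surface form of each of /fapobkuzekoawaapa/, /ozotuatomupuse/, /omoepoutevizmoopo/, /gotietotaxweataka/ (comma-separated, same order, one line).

fabobkuzegoawaaba, ozoduadomubuse, omoeboudevizmoobo, godiedodaxweadaga

/fapobkuzekoawaapa/: /p/ is a voiceless stop between vowels /a/ and /o/, so it voices to [b]. /k/ is a voiceless stop between vowels /e/ and /o/, so it voices to [g]. /p/ is a voiceless stop between vowels /a/ and /a/, so it voices to [b]. → [fabobkuzegoawaaba].
/ozotuatomupuse/: /t/ is a voiceless stop between vowels /o/ and /u/, so it voices to [d]. /t/ is a voiceless stop between vowels /a/ and /o/, so it voices to [d]. /p/ is a voiceless stop between vowels /u/ and /u/, so it voices to [b]. → [ozoduadomubuse].
/omoepoutevizmoopo/: /p/ is a voiceless stop between vowels /e/ and /o/, so it voices to [b]. /t/ is a voiceless stop between vowels /u/ and /e/, so it voices to [d]. /p/ is a voiceless stop between vowels /o/ and /o/, so it voices to [b]. → [omoeboudevizmoobo].
/gotietotaxweataka/: /t/ is a voiceless stop between vowels /o/ and /i/, so it voices to [d]. /t/ is a voiceless stop between vowels /e/ and /o/, so it voices to [d]. /t/ is a voiceless stop between vowels /o/ and /a/, so it voices to [d]. /t/ is a voiceless stop between vowels /a/ and /a/, so it voices to [d]. /k/ is a voiceless stop between vowels /a/ and /a/, so it voices to [g]. → [godiedodaxweadaga].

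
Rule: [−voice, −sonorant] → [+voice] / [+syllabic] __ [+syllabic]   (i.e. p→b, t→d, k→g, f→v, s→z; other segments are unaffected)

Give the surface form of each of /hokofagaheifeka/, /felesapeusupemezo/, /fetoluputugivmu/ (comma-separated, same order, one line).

/hokofagaheifeka/: /k/ is a voiceless obstruent between vowels /o/ and /o/, so it voices to [g]. /f/ is a voiceless obstruent between vowels /o/ and /a/, so it voices to [v]. /f/ is a voiceless obstruent between vowels /i/ and /e/, so it voices to [v]. /k/ is a voiceless obstruent between vowels /e/ and /a/, so it voices to [g]. → [hogovagaheivega].
/felesapeusupemezo/: /s/ is a voiceless obstruent between vowels /e/ and /a/, so it voices to [z]. /p/ is a voiceless obstruent between vowels /a/ and /e/, so it voices to [b]. /s/ is a voiceless obstruent between vowels /u/ and /u/, so it voices to [z]. /p/ is a voiceless obstruent between vowels /u/ and /e/, so it voices to [b]. → [felezabeuzubemezo].
/fetoluputugivmu/: /t/ is a voiceless obstruent between vowels /e/ and /o/, so it voices to [d]. /p/ is a voiceless obstruent between vowels /u/ and /u/, so it voices to [b]. /t/ is a voiceless obstruent between vowels /u/ and /u/, so it voices to [d]. → [fedolubudugivmu].

hogovagaheivega, felezabeuzubemezo, fedolubudugivmu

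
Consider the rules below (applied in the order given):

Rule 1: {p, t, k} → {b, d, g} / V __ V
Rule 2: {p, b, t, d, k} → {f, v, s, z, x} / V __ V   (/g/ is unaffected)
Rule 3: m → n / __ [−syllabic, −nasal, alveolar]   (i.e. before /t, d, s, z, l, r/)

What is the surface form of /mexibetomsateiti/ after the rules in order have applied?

Rule 1 (intervocalic voicing): /t/ is a voiceless stop between vowels /e/ and /o/, so it voices to [d]. /t/ is a voiceless stop between vowels /a/ and /e/, so it voices to [d]. /t/ is a voiceless stop between vowels /i/ and /i/, so it voices to [d]. /mexibetomsateiti/ → mexibedomsadeidi.
Rule 2 (intervocalic spirantization): /b/ is a stop between vowels /i/ and /e/, so it spirantizes to the fricative [v]. /d/ is a stop between vowels /e/ and /o/, so it spirantizes to the fricative [z]. /d/ is a stop between vowels /a/ and /e/, so it spirantizes to the fricative [z]. /d/ is a stop between vowels /i/ and /i/, so it spirantizes to the fricative [z]. /mexibedomsadeidi/ → mexivezomsazeizi.
Rule 3 (nasal place assimilation): /m/ precedes the alveolar consonant /s/, so it assimilates in place to [n]. /mexivezomsazeizi/ → mexivezonsazeizi.

mexivezonsazeizi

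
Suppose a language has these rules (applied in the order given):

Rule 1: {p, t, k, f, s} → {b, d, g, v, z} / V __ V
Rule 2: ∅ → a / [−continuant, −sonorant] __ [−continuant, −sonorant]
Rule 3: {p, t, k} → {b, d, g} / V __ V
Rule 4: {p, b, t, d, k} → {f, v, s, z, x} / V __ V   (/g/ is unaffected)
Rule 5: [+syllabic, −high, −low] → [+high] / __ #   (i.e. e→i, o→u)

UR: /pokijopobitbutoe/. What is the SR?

Rule 1 (intervocalic voicing): /k/ is a voiceless obstruent between vowels /o/ and /i/, so it voices to [g]. /p/ is a voiceless obstruent between vowels /o/ and /o/, so it voices to [b]. /t/ is a voiceless obstruent between vowels /u/ and /o/, so it voices to [d]. /pokijopobitbutoe/ → pogijobobitbudoe.
Rule 2 (stop-cluster a-epenthesis): /t/ and /b/ form a stop–stop cluster, so [a] is inserted between them. /pogijobobitbudoe/ → pogijobobitabudoe.
Rule 3 (intervocalic voicing): /t/ is a voiceless stop between vowels /i/ and /a/, so it voices to [d]. /pogijobobitabudoe/ → pogijobobidabudoe.
Rule 4 (intervocalic spirantization): /b/ is a stop between vowels /o/ and /o/, so it spirantizes to the fricative [v]. /b/ is a stop between vowels /o/ and /i/, so it spirantizes to the fricative [v]. /d/ is a stop between vowels /i/ and /a/, so it spirantizes to the fricative [z]. /b/ is a stop between vowels /a/ and /u/, so it spirantizes to the fricative [v]. /d/ is a stop between vowels /u/ and /o/, so it spirantizes to the fricative [z]. /pogijobobidabudoe/ → pogijovovizavuzoe.
Rule 5 (final vowel raising): /e/ is a mid vowel in word-final position, so it raises to [i]. /pogijovovizavuzoe/ → pogijovovizavuzoi.

pogijovovizavuzoi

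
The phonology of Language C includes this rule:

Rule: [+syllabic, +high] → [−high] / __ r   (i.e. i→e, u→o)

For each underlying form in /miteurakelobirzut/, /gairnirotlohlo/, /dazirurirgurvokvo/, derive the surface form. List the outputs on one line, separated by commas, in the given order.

miteorakeloberzut, gaernerotlohlo, dazerorergorvokvo

/miteurakelobirzut/: /u/ is a high vowel immediately before /r/, so it lowers to [o]. /i/ is a high vowel immediately before /r/, so it lowers to [e]. → [miteorakeloberzut].
/gairnirotlohlo/: /i/ is a high vowel immediately before /r/, so it lowers to [e]. /i/ is a high vowel immediately before /r/, so it lowers to [e]. → [gaernerotlohlo].
/dazirurirgurvokvo/: /i/ is a high vowel immediately before /r/, so it lowers to [e]. /u/ is a high vowel immediately before /r/, so it lowers to [o]. /i/ is a high vowel immediately before /r/, so it lowers to [e]. /u/ is a high vowel immediately before /r/, so it lowers to [o]. → [dazerorergorvokvo].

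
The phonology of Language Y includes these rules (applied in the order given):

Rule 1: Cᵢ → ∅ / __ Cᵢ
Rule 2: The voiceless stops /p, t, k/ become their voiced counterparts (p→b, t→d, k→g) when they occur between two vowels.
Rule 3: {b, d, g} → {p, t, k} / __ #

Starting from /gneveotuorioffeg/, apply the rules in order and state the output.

gneveoduoriofek

Rule 1 (degemination): /ff/ is a geminate; the first /f/ deletes. /gneveotuorioffeg/ → gneveotuoriofeg.
Rule 2 (intervocalic voicing): /t/ is a voiceless stop between vowels /o/ and /u/, so it voices to [d]. /gneveotuoriofeg/ → gneveoduoriofeg.
Rule 3 (final devoicing): /g/ is a voiced stop in word-final position, so it devoices to [k]. /gneveoduoriofeg/ → gneveoduoriofek.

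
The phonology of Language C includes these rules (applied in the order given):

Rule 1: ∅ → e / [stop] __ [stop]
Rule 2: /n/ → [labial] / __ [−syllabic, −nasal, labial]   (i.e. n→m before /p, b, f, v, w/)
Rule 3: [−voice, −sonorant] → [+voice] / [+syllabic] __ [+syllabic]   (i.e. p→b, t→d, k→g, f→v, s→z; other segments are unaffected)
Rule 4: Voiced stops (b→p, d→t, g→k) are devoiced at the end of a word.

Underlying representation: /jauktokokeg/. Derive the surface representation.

Rule 1 (stop-cluster e-epenthesis): /k/ and /t/ form a stop–stop cluster, so [e] is inserted between them. /jauktokokeg/ → jauketokokeg.
Rule 2 (nasal place assimilation): no segment meets the environment; /jauketokokeg/ is unchanged.
Rule 3 (intervocalic voicing): /k/ is a voiceless obstruent between vowels /u/ and /e/, so it voices to [g]. /t/ is a voiceless obstruent between vowels /e/ and /o/, so it voices to [d]. /k/ is a voiceless obstruent between vowels /o/ and /o/, so it voices to [g]. /k/ is a voiceless obstruent between vowels /o/ and /e/, so it voices to [g]. /jauketokokeg/ → jaugedogogeg.
Rule 4 (final devoicing): /g/ is a voiced stop in word-final position, so it devoices to [k]. /jaugedogogeg/ → jaugedogogek.

jaugedogogek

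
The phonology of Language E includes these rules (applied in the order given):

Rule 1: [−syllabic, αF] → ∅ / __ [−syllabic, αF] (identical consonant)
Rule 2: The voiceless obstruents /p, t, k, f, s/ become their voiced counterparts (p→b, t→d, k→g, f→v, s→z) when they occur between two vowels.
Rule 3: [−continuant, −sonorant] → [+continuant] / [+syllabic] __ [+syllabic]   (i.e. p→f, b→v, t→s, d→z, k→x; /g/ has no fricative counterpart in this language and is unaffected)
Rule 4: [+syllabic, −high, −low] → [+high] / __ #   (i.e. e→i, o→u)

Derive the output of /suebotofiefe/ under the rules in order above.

suevozovievi

Rule 1 (degemination): no segment meets the environment; /suebotofiefe/ is unchanged.
Rule 2 (intervocalic voicing): /t/ is a voiceless obstruent between vowels /o/ and /o/, so it voices to [d]. /f/ is a voiceless obstruent between vowels /o/ and /i/, so it voices to [v]. /f/ is a voiceless obstruent between vowels /e/ and /e/, so it voices to [v]. /suebotofiefe/ → suebodovieve.
Rule 3 (intervocalic spirantization): /b/ is a stop between vowels /e/ and /o/, so it spirantizes to the fricative [v]. /d/ is a stop between vowels /o/ and /o/, so it spirantizes to the fricative [z]. /suebodovieve/ → suevozovieve.
Rule 4 (final vowel raising): /e/ is a mid vowel in word-final position, so it raises to [i]. /suevozovieve/ → suevozovievi.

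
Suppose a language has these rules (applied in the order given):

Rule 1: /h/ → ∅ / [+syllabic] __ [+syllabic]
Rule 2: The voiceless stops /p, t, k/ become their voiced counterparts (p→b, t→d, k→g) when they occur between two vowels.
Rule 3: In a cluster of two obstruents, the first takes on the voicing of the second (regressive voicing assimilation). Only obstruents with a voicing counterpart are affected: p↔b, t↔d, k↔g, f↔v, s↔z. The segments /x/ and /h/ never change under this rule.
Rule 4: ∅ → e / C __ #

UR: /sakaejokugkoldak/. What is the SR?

sagaejogukkoldake

Rule 1 (intervocalic h-deletion): no segment meets the environment; /sakaejokugkoldak/ is unchanged.
Rule 2 (intervocalic voicing): /k/ is a voiceless stop between vowels /a/ and /a/, so it voices to [g]. /k/ is a voiceless stop between vowels /o/ and /u/, so it voices to [g]. /sakaejokugkoldak/ → sagaejogugkoldak.
Rule 3 (regressive voicing assimilation): /g/ precedes the voiceless obstruent /k/, so it devoices to [k] by assimilation. /sagaejogugkoldak/ → sagaejogukkoldak.
Rule 4 (final e-epenthesis): the form ends in the consonant /k/, so [e] is inserted word-finally. /sagaejogukkoldak/ → sagaejogukkoldake.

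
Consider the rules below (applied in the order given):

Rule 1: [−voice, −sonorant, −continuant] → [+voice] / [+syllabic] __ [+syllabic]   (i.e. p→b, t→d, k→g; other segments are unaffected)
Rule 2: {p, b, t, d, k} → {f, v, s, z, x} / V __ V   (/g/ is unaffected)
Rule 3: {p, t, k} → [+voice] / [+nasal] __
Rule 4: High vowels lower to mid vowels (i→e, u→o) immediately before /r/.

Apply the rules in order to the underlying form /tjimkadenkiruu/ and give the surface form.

tjimgazengeruu

Rule 1 (intervocalic voicing): no segment meets the environment; /tjimkadenkiruu/ is unchanged.
Rule 2 (intervocalic spirantization): /d/ is a stop between vowels /a/ and /e/, so it spirantizes to the fricative [z]. /tjimkadenkiruu/ → tjimkazenkiruu.
Rule 3 (post-nasal voicing): /k/ is a voiceless stop immediately after the nasal /m/, so it voices to [g]. /k/ is a voiceless stop immediately after the nasal /n/, so it voices to [g]. /tjimkazenkiruu/ → tjimgazengiruu.
Rule 4 (pre-rhotic lowering): /i/ is a high vowel immediately before /r/, so it lowers to [e]. /tjimgazengiruu/ → tjimgazengeruu.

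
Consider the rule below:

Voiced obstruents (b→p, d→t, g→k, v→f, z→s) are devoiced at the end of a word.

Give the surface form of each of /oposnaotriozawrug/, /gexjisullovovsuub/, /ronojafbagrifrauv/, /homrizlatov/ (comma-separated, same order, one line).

/oposnaotriozawrug/: /g/ is a voiced obstruent in word-final position, so it devoices to [k]. → [oposnaotriozawruk].
/gexjisullovovsuub/: /b/ is a voiced obstruent in word-final position, so it devoices to [p]. → [gexjisullovovsuup].
/ronojafbagrifrauv/: /v/ is a voiced obstruent in word-final position, so it devoices to [f]. → [ronojafbagrifrauf].
/homrizlatov/: /v/ is a voiced obstruent in word-final position, so it devoices to [f]. → [homrizlatof].

oposnaotriozawruk, gexjisullovovsuup, ronojafbagrifrauf, homrizlatof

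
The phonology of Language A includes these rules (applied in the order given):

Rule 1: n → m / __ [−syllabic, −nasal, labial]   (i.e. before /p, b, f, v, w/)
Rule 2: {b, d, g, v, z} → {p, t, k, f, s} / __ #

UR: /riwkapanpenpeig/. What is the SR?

riwkapampempeik

Rule 1 (nasal place assimilation): /n/ precedes the labial consonant /p/, so it assimilates in place to [m]. /n/ precedes the labial consonant /p/, so it assimilates in place to [m]. /riwkapanpenpeig/ → riwkapampempeig.
Rule 2 (final devoicing): /g/ is a voiced obstruent in word-final position, so it devoices to [k]. /riwkapampempeig/ → riwkapampempeik.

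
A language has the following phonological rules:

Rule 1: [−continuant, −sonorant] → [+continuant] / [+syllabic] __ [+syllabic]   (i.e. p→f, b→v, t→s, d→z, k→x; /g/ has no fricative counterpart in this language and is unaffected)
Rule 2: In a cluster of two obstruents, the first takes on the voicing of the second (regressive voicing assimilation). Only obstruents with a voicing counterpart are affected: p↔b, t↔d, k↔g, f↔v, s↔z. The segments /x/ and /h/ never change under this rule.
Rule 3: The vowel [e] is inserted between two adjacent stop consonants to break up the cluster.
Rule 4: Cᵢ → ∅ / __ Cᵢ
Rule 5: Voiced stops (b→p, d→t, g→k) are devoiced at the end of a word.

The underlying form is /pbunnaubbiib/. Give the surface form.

bebunaubebiip

Rule 1 (intervocalic spirantization): no segment meets the environment; /pbunnaubbiib/ is unchanged.
Rule 2 (regressive voicing assimilation): /p/ precedes the voiced obstruent /b/, so it voices to [b] by assimilation. /pbunnaubbiib/ → bbunnaubbiib.
Rule 3 (stop-cluster e-epenthesis): /b/ and /b/ form a stop–stop cluster, so [e] is inserted between them. /b/ and /b/ form a stop–stop cluster, so [e] is inserted between them. /bbunnaubbiib/ → bebunnaubebiib.
Rule 4 (degemination): /nn/ is a geminate; the first /n/ deletes. /bebunnaubebiib/ → bebunaubebiib.
Rule 5 (final devoicing): /b/ is a voiced stop in word-final position, so it devoices to [p]. /bebunaubebiib/ → bebunaubebiip.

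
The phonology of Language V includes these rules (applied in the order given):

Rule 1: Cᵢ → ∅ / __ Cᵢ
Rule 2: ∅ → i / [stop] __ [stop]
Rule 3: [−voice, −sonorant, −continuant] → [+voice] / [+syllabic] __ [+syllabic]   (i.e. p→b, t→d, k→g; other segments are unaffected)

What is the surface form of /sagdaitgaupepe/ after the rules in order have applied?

sagidaidigaubebe

Rule 1 (degemination): no segment meets the environment; /sagdaitgaupepe/ is unchanged.
Rule 2 (stop-cluster i-epenthesis): /g/ and /d/ form a stop–stop cluster, so [i] is inserted between them. /t/ and /g/ form a stop–stop cluster, so [i] is inserted between them. /sagdaitgaupepe/ → sagidaitigaupepe.
Rule 3 (intervocalic voicing): /t/ is a voiceless stop between vowels /i/ and /i/, so it voices to [d]. /p/ is a voiceless stop between vowels /u/ and /e/, so it voices to [b]. /p/ is a voiceless stop between vowels /e/ and /e/, so it voices to [b]. /sagidaitigaupepe/ → sagidaidigaubebe.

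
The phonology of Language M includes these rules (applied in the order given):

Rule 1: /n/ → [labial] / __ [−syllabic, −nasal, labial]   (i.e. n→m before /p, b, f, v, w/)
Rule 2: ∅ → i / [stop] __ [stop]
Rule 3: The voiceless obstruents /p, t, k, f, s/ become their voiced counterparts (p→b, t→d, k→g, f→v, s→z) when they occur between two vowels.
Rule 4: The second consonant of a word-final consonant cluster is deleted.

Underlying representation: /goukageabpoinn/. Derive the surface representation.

Rule 1 (nasal place assimilation): no segment meets the environment; /goukageabpoinn/ is unchanged.
Rule 2 (stop-cluster i-epenthesis): /b/ and /p/ form a stop–stop cluster, so [i] is inserted between them. /goukageabpoinn/ → goukageabipoinn.
Rule 3 (intervocalic voicing): /k/ is a voiceless obstruent between vowels /u/ and /a/, so it voices to [g]. /p/ is a voiceless obstruent between vowels /i/ and /o/, so it voices to [b]. /goukageabipoinn/ → gougageabiboinn.
Rule 4 (final cluster simplification): /n/ is the second consonant of a word-final cluster /nn/, so it deletes. /gougageabiboinn/ → gougageabiboin.

gougageabiboin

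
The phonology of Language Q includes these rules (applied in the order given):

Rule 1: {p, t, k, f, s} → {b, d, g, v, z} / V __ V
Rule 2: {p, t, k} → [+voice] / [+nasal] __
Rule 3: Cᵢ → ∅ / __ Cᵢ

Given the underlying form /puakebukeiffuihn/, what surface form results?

Rule 1 (intervocalic voicing): /k/ is a voiceless obstruent between vowels /a/ and /e/, so it voices to [g]. /k/ is a voiceless obstruent between vowels /u/ and /e/, so it voices to [g]. /puakebukeiffuihn/ → puagebugeiffuihn.
Rule 2 (post-nasal voicing): no segment meets the environment; /puagebugeiffuihn/ is unchanged.
Rule 3 (degemination): /ff/ is a geminate; the first /f/ deletes. /puagebugeiffuihn/ → puagebugeifuihn.

puagebugeifuihn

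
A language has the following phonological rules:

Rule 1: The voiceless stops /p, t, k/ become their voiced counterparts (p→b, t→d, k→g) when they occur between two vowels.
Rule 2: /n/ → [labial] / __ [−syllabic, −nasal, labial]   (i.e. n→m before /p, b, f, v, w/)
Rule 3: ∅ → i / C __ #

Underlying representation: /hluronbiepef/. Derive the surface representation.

Rule 1 (intervocalic voicing): /p/ is a voiceless stop between vowels /e/ and /e/, so it voices to [b]. /hluronbiepef/ → hluronbiebef.
Rule 2 (nasal place assimilation): /n/ precedes the labial consonant /b/, so it assimilates in place to [m]. /hluronbiebef/ → hlurombiebef.
Rule 3 (final i-epenthesis): the form ends in the consonant /f/, so [i] is inserted word-finally. /hlurombiebef/ → hlurombiebefi.

hlurombiebefi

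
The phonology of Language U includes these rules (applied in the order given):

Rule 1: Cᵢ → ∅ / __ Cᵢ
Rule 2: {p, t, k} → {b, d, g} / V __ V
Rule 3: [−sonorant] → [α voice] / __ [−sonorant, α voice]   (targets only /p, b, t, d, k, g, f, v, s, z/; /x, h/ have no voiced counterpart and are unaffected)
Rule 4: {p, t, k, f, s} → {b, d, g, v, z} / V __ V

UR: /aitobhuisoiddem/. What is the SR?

aidophuizoidem

Rule 1 (degemination): /dd/ is a geminate; the first /d/ deletes. /aitobhuisoiddem/ → aitobhuisoidem.
Rule 2 (intervocalic voicing): /t/ is a voiceless stop between vowels /i/ and /o/, so it voices to [d]. /aitobhuisoidem/ → aidobhuisoidem.
Rule 3 (regressive voicing assimilation): /b/ precedes the voiceless obstruent /h/, so it devoices to [p] by assimilation. /aidobhuisoidem/ → aidophuisoidem.
Rule 4 (intervocalic voicing): /s/ is a voiceless obstruent between vowels /i/ and /o/, so it voices to [z]. /aidophuisoidem/ → aidophuizoidem.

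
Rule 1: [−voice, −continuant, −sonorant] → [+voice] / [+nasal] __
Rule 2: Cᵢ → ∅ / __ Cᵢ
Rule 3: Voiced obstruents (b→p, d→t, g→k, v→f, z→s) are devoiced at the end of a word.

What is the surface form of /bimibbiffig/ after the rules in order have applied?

bimibifik

Rule 1 (post-nasal voicing): no segment meets the environment; /bimibbiffig/ is unchanged.
Rule 2 (degemination): /bb/ is a geminate; the first /b/ deletes. /ff/ is a geminate; the first /f/ deletes. /bimibbiffig/ → bimibifig.
Rule 3 (final devoicing): /g/ is a voiced obstruent in word-final position, so it devoices to [k]. /bimibifig/ → bimibifik.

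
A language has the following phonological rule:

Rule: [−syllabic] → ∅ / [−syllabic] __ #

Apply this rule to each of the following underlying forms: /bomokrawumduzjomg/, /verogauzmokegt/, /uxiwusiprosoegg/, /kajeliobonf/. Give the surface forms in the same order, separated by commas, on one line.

/bomokrawumduzjomg/: /g/ is the second consonant of a word-final cluster /mg/, so it deletes. → [bomokrawumduzjom].
/verogauzmokegt/: /t/ is the second consonant of a word-final cluster /gt/, so it deletes. → [verogauzmokeg].
/uxiwusiprosoegg/: /g/ is the second consonant of a word-final cluster /gg/, so it deletes. → [uxiwusiprosoeg].
/kajeliobonf/: /f/ is the second consonant of a word-final cluster /nf/, so it deletes. → [kajeliobon].

bomokrawumduzjom, verogauzmokeg, uxiwusiprosoeg, kajeliobon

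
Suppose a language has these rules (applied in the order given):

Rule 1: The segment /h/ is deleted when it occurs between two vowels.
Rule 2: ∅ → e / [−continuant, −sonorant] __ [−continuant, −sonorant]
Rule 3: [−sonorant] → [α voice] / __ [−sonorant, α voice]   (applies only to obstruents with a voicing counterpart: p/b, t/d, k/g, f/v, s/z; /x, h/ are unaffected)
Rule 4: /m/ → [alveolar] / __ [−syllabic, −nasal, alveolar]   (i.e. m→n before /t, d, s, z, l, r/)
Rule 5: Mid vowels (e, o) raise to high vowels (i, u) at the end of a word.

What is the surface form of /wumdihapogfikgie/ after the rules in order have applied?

wundiapokfikegii

Rule 1 (intervocalic h-deletion): /h/ occurs between vowels /i/ and /a/, so it deletes. /wumdihapogfikgie/ → wumdiapogfikgie.
Rule 2 (stop-cluster e-epenthesis): /k/ and /g/ form a stop–stop cluster, so [e] is inserted between them. /wumdiapogfikgie/ → wumdiapogfikegie.
Rule 3 (regressive voicing assimilation): /g/ precedes the voiceless obstruent /f/, so it devoices to [k] by assimilation. /wumdiapogfikegie/ → wumdiapokfikegie.
Rule 4 (nasal place assimilation): /m/ precedes the alveolar consonant /d/, so it assimilates in place to [n]. /wumdiapokfikegie/ → wundiapokfikegie.
Rule 5 (final vowel raising): /e/ is a mid vowel in word-final position, so it raises to [i]. /wundiapokfikegie/ → wundiapokfikegii.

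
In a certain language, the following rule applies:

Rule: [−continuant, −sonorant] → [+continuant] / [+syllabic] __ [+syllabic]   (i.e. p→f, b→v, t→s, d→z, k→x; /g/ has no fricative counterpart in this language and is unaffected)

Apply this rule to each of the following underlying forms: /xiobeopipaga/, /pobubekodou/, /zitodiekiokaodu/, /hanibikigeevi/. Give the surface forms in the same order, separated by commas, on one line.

/xiobeopipaga/: /b/ is a stop between vowels /o/ and /e/, so it spirantizes to the fricative [v]. /p/ is a stop between vowels /o/ and /i/, so it spirantizes to the fricative [f]. /p/ is a stop between vowels /i/ and /a/, so it spirantizes to the fricative [f]. → [xioveofifaga].
/pobubekodou/: /b/ is a stop between vowels /o/ and /u/, so it spirantizes to the fricative [v]. /b/ is a stop between vowels /u/ and /e/, so it spirantizes to the fricative [v]. /k/ is a stop between vowels /e/ and /o/, so it spirantizes to the fricative [x]. /d/ is a stop between vowels /o/ and /o/, so it spirantizes to the fricative [z]. → [povuvexozou].
/zitodiekiokaodu/: /t/ is a stop between vowels /i/ and /o/, so it spirantizes to the fricative [s]. /d/ is a stop between vowels /o/ and /i/, so it spirantizes to the fricative [z]. /k/ is a stop between vowels /e/ and /i/, so it spirantizes to the fricative [x]. /k/ is a stop between vowels /o/ and /a/, so it spirantizes to the fricative [x]. /d/ is a stop between vowels /o/ and /u/, so it spirantizes to the fricative [z]. → [zisoziexioxaozu].
/hanibikigeevi/: /b/ is a stop between vowels /i/ and /i/, so it spirantizes to the fricative [v]. /k/ is a stop between vowels /i/ and /i/, so it spirantizes to the fricative [x]. → [hanivixigeevi].

xioveofifaga, povuvexozou, zisoziexioxaozu, hanivixigeevi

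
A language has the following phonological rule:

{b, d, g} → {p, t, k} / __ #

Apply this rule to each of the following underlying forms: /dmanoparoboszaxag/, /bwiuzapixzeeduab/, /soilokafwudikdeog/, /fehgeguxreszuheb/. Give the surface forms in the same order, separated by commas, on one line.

/dmanoparoboszaxag/: /g/ is a voiced stop in word-final position, so it devoices to [k]. → [dmanoparoboszaxak].
/bwiuzapixzeeduab/: /b/ is a voiced stop in word-final position, so it devoices to [p]. → [bwiuzapixzeeduap].
/soilokafwudikdeog/: /g/ is a voiced stop in word-final position, so it devoices to [k]. → [soilokafwudikdeok].
/fehgeguxreszuheb/: /b/ is a voiced stop in word-final position, so it devoices to [p]. → [fehgeguxreszuhep].

dmanoparoboszaxak, bwiuzapixzeeduap, soilokafwudikdeok, fehgeguxreszuhep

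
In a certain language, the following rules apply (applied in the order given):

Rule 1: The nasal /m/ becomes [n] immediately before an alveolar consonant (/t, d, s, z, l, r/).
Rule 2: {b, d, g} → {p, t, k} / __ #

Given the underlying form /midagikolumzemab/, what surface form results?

Rule 1 (nasal place assimilation): /m/ precedes the alveolar consonant /z/, so it assimilates in place to [n]. /midagikolumzemab/ → midagikolunzemab.
Rule 2 (final devoicing): /b/ is a voiced stop in word-final position, so it devoices to [p]. /midagikolunzemab/ → midagikolunzemap.

midagikolunzemap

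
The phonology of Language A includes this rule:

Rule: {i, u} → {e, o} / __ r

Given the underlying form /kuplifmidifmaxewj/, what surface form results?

kuplifmidifmaxewj

No segment of /kuplifmidifmaxewj/ meets the structural description of the rule, so the form surfaces unchanged.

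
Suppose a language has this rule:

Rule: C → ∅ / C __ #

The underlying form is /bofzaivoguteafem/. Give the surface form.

No segment of /bofzaivoguteafem/ meets the structural description of the rule, so the form surfaces unchanged.

bofzaivoguteafem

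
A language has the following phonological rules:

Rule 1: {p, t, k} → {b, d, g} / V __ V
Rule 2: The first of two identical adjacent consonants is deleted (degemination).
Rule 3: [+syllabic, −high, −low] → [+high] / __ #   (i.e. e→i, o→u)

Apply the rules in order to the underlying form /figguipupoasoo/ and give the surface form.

Rule 1 (intervocalic voicing): /p/ is a voiceless stop between vowels /i/ and /u/, so it voices to [b]. /p/ is a voiceless stop between vowels /u/ and /o/, so it voices to [b]. /figguipupoasoo/ → figguibuboasoo.
Rule 2 (degemination): /gg/ is a geminate; the first /g/ deletes. /figguibuboasoo/ → figuibuboasoo.
Rule 3 (final vowel raising): /o/ is a mid vowel in word-final position, so it raises to [u]. /figuibuboasoo/ → figuibuboasou.

figuibuboasou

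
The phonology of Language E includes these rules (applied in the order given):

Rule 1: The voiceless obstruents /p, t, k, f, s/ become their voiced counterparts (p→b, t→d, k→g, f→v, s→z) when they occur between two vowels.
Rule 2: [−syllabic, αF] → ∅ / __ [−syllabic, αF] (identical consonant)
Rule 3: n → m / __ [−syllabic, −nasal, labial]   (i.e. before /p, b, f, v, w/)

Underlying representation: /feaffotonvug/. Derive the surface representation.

feafodomvug

Rule 1 (intervocalic voicing): /t/ is a voiceless obstruent between vowels /o/ and /o/, so it voices to [d]. /feaffotonvug/ → feaffodonvug.
Rule 2 (degemination): /ff/ is a geminate; the first /f/ deletes. /feaffodonvug/ → feafodonvug.
Rule 3 (nasal place assimilation): /n/ precedes the labial consonant /v/, so it assimilates in place to [m]. /feafodonvug/ → feafodomvug.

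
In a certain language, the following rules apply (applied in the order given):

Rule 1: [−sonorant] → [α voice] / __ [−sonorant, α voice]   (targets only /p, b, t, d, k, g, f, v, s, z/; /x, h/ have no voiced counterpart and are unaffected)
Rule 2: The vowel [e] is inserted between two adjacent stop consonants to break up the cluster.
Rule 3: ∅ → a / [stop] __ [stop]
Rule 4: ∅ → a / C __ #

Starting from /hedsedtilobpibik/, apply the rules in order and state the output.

Rule 1 (regressive voicing assimilation): /d/ precedes the voiceless obstruent /s/, so it devoices to [t] by assimilation. /d/ precedes the voiceless obstruent /t/, so it devoices to [t] by assimilation. /b/ precedes the voiceless obstruent /p/, so it devoices to [p] by assimilation. /hedsedtilobpibik/ → hetsettiloppibik.
Rule 2 (stop-cluster e-epenthesis): /t/ and /t/ form a stop–stop cluster, so [e] is inserted between them. /p/ and /p/ form a stop–stop cluster, so [e] is inserted between them. /hetsettiloppibik/ → hetsetetilopepibik.
Rule 3 (stop-cluster a-epenthesis): no segment meets the environment; /hetsetetilopepibik/ is unchanged.
Rule 4 (final a-epenthesis): the form ends in the consonant /k/, so [a] is inserted word-finally. /hetsetetilopepibik/ → hetsetetilopepibika.

hetsetetilopepibika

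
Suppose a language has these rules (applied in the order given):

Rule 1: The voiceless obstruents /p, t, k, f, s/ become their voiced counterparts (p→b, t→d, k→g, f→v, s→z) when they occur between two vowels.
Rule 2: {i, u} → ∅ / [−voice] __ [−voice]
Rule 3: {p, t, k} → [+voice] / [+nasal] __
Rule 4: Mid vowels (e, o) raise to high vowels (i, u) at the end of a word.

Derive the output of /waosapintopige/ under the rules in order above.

waozabindobigi

Rule 1 (intervocalic voicing): /s/ is a voiceless obstruent between vowels /o/ and /a/, so it voices to [z]. /p/ is a voiceless obstruent between vowels /a/ and /i/, so it voices to [b]. /p/ is a voiceless obstruent between vowels /o/ and /i/, so it voices to [b]. /waosapintopige/ → waozabintobige.
Rule 2 (high vowel syncope): no segment meets the environment; /waozabintobige/ is unchanged.
Rule 3 (post-nasal voicing): /t/ is a voiceless stop immediately after the nasal /n/, so it voices to [d]. /waozabintobige/ → waozabindobige.
Rule 4 (final vowel raising): /e/ is a mid vowel in word-final position, so it raises to [i]. /waozabindobige/ → waozabindobigi.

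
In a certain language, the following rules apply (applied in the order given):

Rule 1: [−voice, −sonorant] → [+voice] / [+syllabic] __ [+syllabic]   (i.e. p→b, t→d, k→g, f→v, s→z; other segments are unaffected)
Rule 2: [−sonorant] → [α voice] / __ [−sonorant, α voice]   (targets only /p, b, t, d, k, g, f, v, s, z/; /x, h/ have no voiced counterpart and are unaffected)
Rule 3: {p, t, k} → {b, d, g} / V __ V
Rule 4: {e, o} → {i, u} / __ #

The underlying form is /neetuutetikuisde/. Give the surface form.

needuudediguizdi

Rule 1 (intervocalic voicing): /t/ is a voiceless obstruent between vowels /e/ and /u/, so it voices to [d]. /t/ is a voiceless obstruent between vowels /u/ and /e/, so it voices to [d]. /t/ is a voiceless obstruent between vowels /e/ and /i/, so it voices to [d]. /k/ is a voiceless obstruent between vowels /i/ and /u/, so it voices to [g]. /neetuutetikuisde/ → needuudediguisde.
Rule 2 (regressive voicing assimilation): /s/ precedes the voiced obstruent /d/, so it voices to [z] by assimilation. /needuudediguisde/ → needuudediguizde.
Rule 3 (intervocalic voicing): no segment meets the environment; /needuudediguizde/ is unchanged.
Rule 4 (final vowel raising): /e/ is a mid vowel in word-final position, so it raises to [i]. /needuudediguizde/ → needuudediguizdi.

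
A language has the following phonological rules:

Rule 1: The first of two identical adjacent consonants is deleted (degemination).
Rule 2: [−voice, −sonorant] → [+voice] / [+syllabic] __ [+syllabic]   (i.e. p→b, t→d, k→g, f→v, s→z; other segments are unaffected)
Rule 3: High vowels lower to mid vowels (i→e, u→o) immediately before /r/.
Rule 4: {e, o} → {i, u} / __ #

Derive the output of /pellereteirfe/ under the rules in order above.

peleredeerfi

Rule 1 (degemination): /ll/ is a geminate; the first /l/ deletes. /pellereteirfe/ → pelereteirfe.
Rule 2 (intervocalic voicing): /t/ is a voiceless obstruent between vowels /e/ and /e/, so it voices to [d]. /pelereteirfe/ → peleredeirfe.
Rule 3 (pre-rhotic lowering): /i/ is a high vowel immediately before /r/, so it lowers to [e]. /peleredeirfe/ → peleredeerfe.
Rule 4 (final vowel raising): /e/ is a mid vowel in word-final position, so it raises to [i]. /peleredeerfe/ → peleredeerfi.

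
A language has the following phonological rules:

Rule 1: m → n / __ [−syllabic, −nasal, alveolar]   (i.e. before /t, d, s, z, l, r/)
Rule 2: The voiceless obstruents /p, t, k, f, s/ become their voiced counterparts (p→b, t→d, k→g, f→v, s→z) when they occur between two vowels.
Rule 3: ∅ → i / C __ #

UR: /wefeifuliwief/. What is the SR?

Rule 1 (nasal place assimilation): no segment meets the environment; /wefeifuliwief/ is unchanged.
Rule 2 (intervocalic voicing): /f/ is a voiceless obstruent between vowels /e/ and /e/, so it voices to [v]. /f/ is a voiceless obstruent between vowels /i/ and /u/, so it voices to [v]. /wefeifuliwief/ → weveivuliwief.
Rule 3 (final i-epenthesis): the form ends in the consonant /f/, so [i] is inserted word-finally. /weveivuliwief/ → weveivuliwiefi.

weveivuliwiefi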